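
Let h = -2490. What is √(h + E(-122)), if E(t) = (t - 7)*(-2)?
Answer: 6*I*√62 ≈ 47.244*I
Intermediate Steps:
E(t) = 14 - 2*t (E(t) = (-7 + t)*(-2) = 14 - 2*t)
√(h + E(-122)) = √(-2490 + (14 - 2*(-122))) = √(-2490 + (14 + 244)) = √(-2490 + 258) = √(-2232) = 6*I*√62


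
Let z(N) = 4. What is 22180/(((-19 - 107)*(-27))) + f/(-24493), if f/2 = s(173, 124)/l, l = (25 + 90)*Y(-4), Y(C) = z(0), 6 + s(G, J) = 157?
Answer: 8924862607/1368913770 ≈ 6.5197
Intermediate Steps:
s(G, J) = 151 (s(G, J) = -6 + 157 = 151)
Y(C) = 4
l = 460 (l = (25 + 90)*4 = 115*4 = 460)
f = 151/230 (f = 2*(151/460) = 151/230 ≈ 0.65652)
22180/(((-19 - 107)*(-27))) + f/(-24493) = 22180/(((-19 - 107)*(-27))) + (151/230)/(-24493) = 22180/((-126*(-27))) + (151/230)*(-1/24493) = 22180/3402 - 151/5633390 = 22180*(1/3402) - 151/5633390 = 11090/1701 - 151/5633390 = 8924862607/1368913770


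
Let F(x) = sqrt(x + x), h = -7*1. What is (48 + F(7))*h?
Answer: -336 - 7*sqrt(14) ≈ -362.19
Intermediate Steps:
h = -7
F(x) = sqrt(2)*sqrt(x) (F(x) = sqrt(2*x) = sqrt(2)*sqrt(x))
(48 + F(7))*h = (48 + sqrt(2)*sqrt(7))*(-7) = (48 + sqrt(14))*(-7) = -336 - 7*sqrt(14)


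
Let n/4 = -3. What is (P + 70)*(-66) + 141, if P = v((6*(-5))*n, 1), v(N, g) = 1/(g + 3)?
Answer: -8991/2 ≈ -4495.5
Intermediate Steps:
n = -12 (n = 4*(-3) = -12)
v(N, g) = 1/(3 + g)
P = 1/4 (P = 1/(3 + 1) = 1/4 ≈ 0.25000)
(P + 70)*(-66) + 141 = (1/4 + 70)*(-66) + 141 = (281/4)*(-66) + 141 = -9273/2 + 141 = -8991/2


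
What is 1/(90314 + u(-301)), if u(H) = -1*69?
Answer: 1/90245 ≈ 1.1081e-5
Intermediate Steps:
u(H) = -69
1/(90314 + u(-301)) = 1/(90314 - 69) = 1/90245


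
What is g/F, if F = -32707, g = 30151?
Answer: -30151/32707 ≈ -0.92185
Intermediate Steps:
g/F = 30151/(-32707) = 30151*(-1/32707) = -30151/32707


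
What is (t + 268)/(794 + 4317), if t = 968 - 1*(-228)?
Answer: 1464/5111 ≈ 0.28644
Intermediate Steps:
t = 1196 (t = 968 + 228 = 1196)
(t + 268)/(794 + 4317) = (1196 + 268)/(794 + 4317) = 1464/5111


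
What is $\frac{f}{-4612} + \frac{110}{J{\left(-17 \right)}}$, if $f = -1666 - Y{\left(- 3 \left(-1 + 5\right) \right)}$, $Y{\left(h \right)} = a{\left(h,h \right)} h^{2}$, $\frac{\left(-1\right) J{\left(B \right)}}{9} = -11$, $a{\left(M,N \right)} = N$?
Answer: $\frac{22781}{20754} \approx 1.0977$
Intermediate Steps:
$J{\left(B \right)} = 99$ ($J{\left(B \right)} = \left(-9\right) \left(-11\right) = 99$)
$Y{\left(h \right)} = h^{3}$ ($Y{\left(h \right)} = h h^{2} = h^{3}$)
$f = 62$ ($f = -1666 - \left(- 3 \left(-1 + 5\right)\right)^{3} = -1666 - \left(- 3 \cdot 4\right)^{3} = -1666 - \left(\left(-1\right) 12\right)^{3} = -1666 - \left(-12\right)^{3} = -1666 - -1728 = -1666 + 1728 = 62$)
$\frac{f}{-4612} + \frac{110}{J{\left(-17 \right)}} = \frac{62}{-4612} + \frac{110}{99} = 62 \left(- \frac{1}{4612}\right) + 110 \cdot \frac{1}{99} = - \frac{31}{2306} + \frac{10}{9} = \frac{22781}{20754}$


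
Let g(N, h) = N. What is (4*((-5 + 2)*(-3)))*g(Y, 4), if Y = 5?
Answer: 180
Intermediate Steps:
(4*((-5 + 2)*(-3)))*g(Y, 4) = (4*((-5 + 2)*(-3)))*5 = (4*(-3*(-3)))*5 = (4*9)*5 = 36*5 = 180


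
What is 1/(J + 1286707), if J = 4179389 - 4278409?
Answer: 1/1187687 ≈ 8.4197e-7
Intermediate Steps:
J = -99020
1/(J + 1286707) = 1/(-99020 + 1286707) = 1/1187687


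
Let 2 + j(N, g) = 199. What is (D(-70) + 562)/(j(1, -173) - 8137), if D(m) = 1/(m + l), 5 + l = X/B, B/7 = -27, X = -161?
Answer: -1125097/15895880 ≈ -0.070779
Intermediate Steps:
B = -189 (B = 7*(-27) = -189)
j(N, g) = 197 (j(N, g) = -2 + 199 = 197)
l = -112/27 (l = -5 - 161/(-189) = -5 - 161*(-1/189) = -5 + 23/27 = -112/27 ≈ -4.1481)
D(m) = 1/(-112/27 + m) (D(m) = 1/(m - 112/27) = 1/(-112/27 + m))
(D(-70) + 562)/(j(1, -173) - 8137) = (27/(-112 + 27*(-70)) + 562)/(197 - 8137) = (27/(-112 - 1890) + 562)/(-7940) = (27/(-2002) + 562)*(-1/7940) = (27*(-1/2002) + 562)*(-1/7940) = (-27/2002 + 562)*(-1/7940) = (1125097/2002)*(-1/7940) = -1125097/15895880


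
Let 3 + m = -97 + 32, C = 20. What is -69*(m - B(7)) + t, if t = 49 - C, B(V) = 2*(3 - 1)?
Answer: 4997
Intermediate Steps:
B(V) = 4 (B(V) = 2*2 = 4)
m = -68 (m = -3 + (-97 + 32) = -3 - 65 = -68)
t = 29 (t = 49 - 1*20 = 49 - 20 = 29)
-69*(m - B(7)) + t = -69*(-68 - 1*4) + 29 = -69*(-68 - 4) + 29 = -69*(-72) + 29 = 4968 + 29 = 4997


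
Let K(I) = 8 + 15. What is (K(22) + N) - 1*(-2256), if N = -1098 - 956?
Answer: 225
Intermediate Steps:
N = -2054
K(I) = 23
(K(22) + N) - 1*(-2256) = (23 - 2054) - 1*(-2256) = -2031 + 2256 = 225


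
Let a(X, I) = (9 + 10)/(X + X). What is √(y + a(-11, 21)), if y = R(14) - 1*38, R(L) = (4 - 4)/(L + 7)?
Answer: 3*I*√2090/22 ≈ 6.2341*I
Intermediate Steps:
a(X, I) = 19/(2*X) (a(X, I) = 19/((2*X)) = 19*(1/(2*X)) = 19/(2*X))
R(L) = 0 (R(L) = 0/(7 + L) = 0)
y = -38 (y = 0 - 1*38 = 0 - 38 = -38)
√(y + a(-11, 21)) = √(-38 + (19/2)/(-11)) = √(-38 + (19/2)*(-1/11)) = √(-38 - 19/22) = √(-855/22) = 3*I*√2090/22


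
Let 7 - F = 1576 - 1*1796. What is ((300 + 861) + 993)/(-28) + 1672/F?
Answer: -221071/3178 ≈ -69.563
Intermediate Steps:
F = 227 (F = 7 - (1576 - 1*1796) = 7 - (1576 - 1796) = 7 - 1*(-220) = 7 + 220 = 227)
((300 + 861) + 993)/(-28) + 1672/F = ((300 + 861) + 993)/(-28) + 1672/227 = (1161 + 993)*(-1/28) + 1672*(1/227) = 2154*(-1/28) + 1672/227 = -1077/14 + 1672/227 = -221071/3178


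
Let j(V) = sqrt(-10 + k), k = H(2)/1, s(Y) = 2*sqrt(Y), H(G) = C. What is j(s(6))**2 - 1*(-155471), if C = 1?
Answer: 155462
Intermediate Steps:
H(G) = 1
k = 1 (k = 1/1 = 1*1 = 1)
j(V) = 3*I (j(V) = sqrt(-10 + 1) = sqrt(-9) = 3*I)
j(s(6))**2 - 1*(-155471) = (3*I)**2 - 1*(-155471) = -9 + 155471 = 155462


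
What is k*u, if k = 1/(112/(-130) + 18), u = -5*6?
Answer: -975/557 ≈ -1.7504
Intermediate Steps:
u = -30
k = 65/1114 (k = 1/(112*(-1/130) + 18) = 1/(-56/65 + 18) = 1/(1114/65) = 65/1114 ≈ 0.058348)
k*u = (65/1114)*(-30) = -975/557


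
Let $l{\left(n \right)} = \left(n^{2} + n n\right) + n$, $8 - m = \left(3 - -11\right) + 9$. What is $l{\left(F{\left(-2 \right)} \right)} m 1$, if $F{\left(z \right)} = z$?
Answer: $-90$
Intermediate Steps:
$m = -15$ ($m = 8 - \left(\left(3 - -11\right) + 9\right) = 8 - \left(\left(3 + 11\right) + 9\right) = 8 - \left(14 + 9\right) = 8 - 23 = -15$)
$l{\left(n \right)} = n + 2 n^{2}$ ($l{\left(n \right)} = \left(n^{2} + n^{2}\right) + n = 2 n^{2} + n = n + 2 n^{2}$)
$l{\left(F{\left(-2 \right)} \right)} m 1 = - 2 \left(1 + 2 \left(-2\right)\right) \left(-15\right) 1 = - 2 \left(1 - 4\right) \left(-15\right) 1 = \left(-2\right) \left(-3\right) \left(-15\right) 1 = 6 \left(-15\right) 1 = \left(-90\right) 1 = -90$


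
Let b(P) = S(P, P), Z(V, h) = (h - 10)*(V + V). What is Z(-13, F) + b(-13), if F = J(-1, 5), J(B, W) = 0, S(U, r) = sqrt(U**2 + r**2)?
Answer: 260 + 13*sqrt(2) ≈ 278.38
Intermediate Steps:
F = 0
Z(V, h) = 2*V*(-10 + h) (Z(V, h) = (-10 + h)*(2*V) = 2*V*(-10 + h))
b(P) = sqrt(2)*sqrt(P**2) (b(P) = sqrt(P**2 + P**2) = sqrt(2*P**2) = sqrt(2)*sqrt(P**2))
Z(-13, F) + b(-13) = 2*(-13)*(-10 + 0) + sqrt(2)*sqrt((-13)**2) = 2*(-13)*(-10) + sqrt(2)*sqrt(169) = 260 + sqrt(2)*13 = 260 + 13*sqrt(2)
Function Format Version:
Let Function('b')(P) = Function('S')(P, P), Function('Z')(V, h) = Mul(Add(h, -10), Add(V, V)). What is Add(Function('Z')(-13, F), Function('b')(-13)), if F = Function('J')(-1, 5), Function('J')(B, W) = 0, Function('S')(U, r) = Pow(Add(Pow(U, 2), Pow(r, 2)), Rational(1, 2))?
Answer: Add(260, Mul(13, Pow(2, Rational(1, 2)))) ≈ 278.38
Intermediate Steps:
F = 0
Function('Z')(V, h) = Mul(2, V, Add(-10, h)) (Function('Z')(V, h) = Mul(Add(-10, h), Mul(2, V)) = Mul(2, V, Add(-10, h)))
Function('b')(P) = Mul(Pow(2, Rational(1, 2)), Pow(Pow(P, 2), Rational(1, 2))) (Function('b')(P) = Pow(Add(Pow(P, 2), Pow(P, 2)), Rational(1, 2)) = Pow(Mul(2, Pow(P, 2)), Rational(1, 2)) = Mul(Pow(2, Rational(1, 2)), Pow(Pow(P, 2), Rational(1, 2))))
Add(Function('Z')(-13, F), Function('b')(-13)) = Add(Mul(2, -13, Add(-10, 0)), Mul(Pow(2, Rational(1, 2)), Pow(Pow(-13, 2), Rational(1, 2)))) = Add(Mul(2, -13, -10), Mul(Pow(2, Rational(1, 2)), Pow(169, Rational(1, 2)))) = Add(260, Mul(Pow(2, Rational(1, 2)), 13)) = Add(260, Mul(13, Pow(2, Rational(1, 2))))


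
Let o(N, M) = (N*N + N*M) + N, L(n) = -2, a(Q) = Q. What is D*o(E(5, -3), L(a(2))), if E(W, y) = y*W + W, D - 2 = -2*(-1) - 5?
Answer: -110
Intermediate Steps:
D = -1 (D = 2 + (-2*(-1) - 5) = 2 + (2 - 5) = 2 - 3 = -1)
E(W, y) = W + W*y (E(W, y) = W*y + W = W + W*y)
o(N, M) = N + N² + M*N (o(N, M) = (N² + M*N) + N = N + N² + M*N)
D*o(E(5, -3), L(a(2))) = -5*(1 - 3)*(1 - 2 + 5*(1 - 3)) = -5*(-2)*(1 - 2 + 5*(-2)) = -(-10)*(1 - 2 - 10) = -(-10)*(-11) = -1*110 = -110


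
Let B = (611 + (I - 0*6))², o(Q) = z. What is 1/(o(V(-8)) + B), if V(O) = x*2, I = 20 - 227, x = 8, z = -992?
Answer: 1/162224 ≈ 6.1643e-6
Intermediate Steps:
I = -207
V(O) = 16 (V(O) = 8*2 = 16)
o(Q) = -992
B = 163216 (B = (611 + (-207 - 0*6))² = (611 + (-207 - 1*0))² = (611 + (-207 + 0))² = (611 - 207)² = 404² = 163216)
1/(o(V(-8)) + B) = 1/(-992 + 163216) = 1/162224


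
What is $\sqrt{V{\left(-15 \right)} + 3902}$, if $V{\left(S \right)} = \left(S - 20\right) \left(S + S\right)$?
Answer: $2 \sqrt{1238} \approx 70.37$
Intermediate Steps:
$V{\left(S \right)} = 2 S \left(-20 + S\right)$ ($V{\left(S \right)} = \left(-20 + S\right) 2 S = 2 S \left(-20 + S\right)$)
$\sqrt{V{\left(-15 \right)} + 3902} = \sqrt{2 \left(-15\right) \left(-20 - 15\right) + 3902} = \sqrt{2 \left(-15\right) \left(-35\right) + 3902} = \sqrt{1050 + 3902} = \sqrt{4952} = 2 \sqrt{1238}$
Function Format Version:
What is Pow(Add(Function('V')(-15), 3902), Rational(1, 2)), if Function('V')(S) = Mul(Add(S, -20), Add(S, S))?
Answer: Mul(2, Pow(1238, Rational(1, 2))) ≈ 70.370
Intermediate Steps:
Function('V')(S) = Mul(2, S, Add(-20, S)) (Function('V')(S) = Mul(Add(-20, S), Mul(2, S)) = Mul(2, S, Add(-20, S)))
Pow(Add(Function('V')(-15), 3902), Rational(1, 2)) = Pow(Add(Mul(2, -15, Add(-20, -15)), 3902), Rational(1, 2)) = Pow(Add(Mul(2, -15, -35), 3902), Rational(1, 2)) = Pow(Add(1050, 3902), Rational(1, 2)) = Pow(4952, Rational(1, 2)) = Mul(2, Pow(1238, Rational(1, 2)))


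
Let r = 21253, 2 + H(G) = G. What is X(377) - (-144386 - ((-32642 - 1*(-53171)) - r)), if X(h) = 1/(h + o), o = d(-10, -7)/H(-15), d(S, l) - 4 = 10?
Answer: 918718507/6395 ≈ 1.4366e+5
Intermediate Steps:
d(S, l) = 14 (d(S, l) = 4 + 10 = 14)
H(G) = -2 + G
o = -14/17 (o = 14/(-2 - 15) = 14/(-17) = 14*(-1/17) = -14/17 ≈ -0.82353)
X(h) = 1/(-14/17 + h) (X(h) = 1/(h - 14/17) = 1/(-14/17 + h))
X(377) - (-144386 - ((-32642 - 1*(-53171)) - r)) = 17/(-14 + 17*377) - (-144386 - ((-32642 - 1*(-53171)) - 1*21253)) = 17/(-14 + 6409) - (-144386 - ((-32642 + 53171) - 21253)) = 17/6395 - (-144386 - (20529 - 21253)) = 17*(1/6395) - (-144386 - 1*(-724)) = 17/6395 - (-144386 + 724) = 17/6395 - 1*(-143662) = 17/6395 + 143662 = 918718507/6395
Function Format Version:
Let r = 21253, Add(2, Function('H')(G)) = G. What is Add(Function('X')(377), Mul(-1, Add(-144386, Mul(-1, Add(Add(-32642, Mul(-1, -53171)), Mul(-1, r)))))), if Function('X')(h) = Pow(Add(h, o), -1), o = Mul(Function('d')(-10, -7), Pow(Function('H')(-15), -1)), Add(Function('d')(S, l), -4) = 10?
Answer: Rational(918718507, 6395) ≈ 1.4366e+5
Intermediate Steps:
Function('d')(S, l) = 14 (Function('d')(S, l) = Add(4, 10) = 14)
Function('H')(G) = Add(-2, G)
o = Rational(-14, 17) (o = Mul(14, Pow(Add(-2, -15), -1)) = Mul(14, Pow(-17, -1)) = Mul(14, Rational(-1, 17)) = Rational(-14, 17) ≈ -0.82353)
Function('X')(h) = Pow(Add(Rational(-14, 17), h), -1) (Function('X')(h) = Pow(Add(h, Rational(-14, 17)), -1) = Pow(Add(Rational(-14, 17), h), -1))
Add(Function('X')(377), Mul(-1, Add(-144386, Mul(-1, Add(Add(-32642, Mul(-1, -53171)), Mul(-1, r)))))) = Add(Mul(17, Pow(Add(-14, Mul(17, 377)), -1)), Mul(-1, Add(-144386, Mul(-1, Add(Add(-32642, Mul(-1, -53171)), Mul(-1, 21253)))))) = Add(Mul(17, Pow(Add(-14, 6409), -1)), Mul(-1, Add(-144386, Mul(-1, Add(Add(-32642, 53171), -21253))))) = Add(Mul(17, Pow(6395, -1)), Mul(-1, Add(-144386, Mul(-1, Add(20529, -21253))))) = Add(Mul(17, Rational(1, 6395)), Mul(-1, Add(-144386, Mul(-1, -724)))) = Add(Rational(17, 6395), Mul(-1, Add(-144386, 724))) = Add(Rational(17, 6395), Mul(-1, -143662)) = Add(Rational(17, 6395), 143662) = Rational(918718507, 6395)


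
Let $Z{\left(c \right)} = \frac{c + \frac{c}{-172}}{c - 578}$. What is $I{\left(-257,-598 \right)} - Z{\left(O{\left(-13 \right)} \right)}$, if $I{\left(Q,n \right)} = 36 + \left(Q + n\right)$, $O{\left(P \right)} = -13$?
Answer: $- \frac{27751737}{33884} \approx -819.02$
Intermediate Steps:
$I{\left(Q,n \right)} = 36 + Q + n$
$Z{\left(c \right)} = \frac{171 c}{172 \left(-578 + c\right)}$ ($Z{\left(c \right)} = \frac{c + c \left(- \frac{1}{172}\right)}{-578 + c} = \frac{c - \frac{c}{172}}{-578 + c} = \frac{\frac{171}{172} c}{-578 + c} = \frac{171 c}{172 \left(-578 + c\right)}$)
$I{\left(-257,-598 \right)} - Z{\left(O{\left(-13 \right)} \right)} = \left(36 - 257 - 598\right) - \frac{171}{172} \left(-13\right) \frac{1}{-578 - 13} = -819 - \frac{171}{172} \left(-13\right) \frac{1}{-591} = -819 - \frac{171}{172} \left(-13\right) \left(- \frac{1}{591}\right) = -819 - \frac{741}{33884} = - \frac{27751737}{33884}$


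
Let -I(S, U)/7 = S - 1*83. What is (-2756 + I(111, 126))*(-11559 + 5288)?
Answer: 18511992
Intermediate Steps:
I(S, U) = 581 - 7*S (I(S, U) = -7*(S - 1*83) = -7*(S - 83) = -7*(-83 + S) = 581 - 7*S)
(-2756 + I(111, 126))*(-11559 + 5288) = (-2756 + (581 - 7*111))*(-11559 + 5288) = (-2756 + (581 - 777))*(-6271) = (-2756 - 196)*(-6271) = -2952*(-6271) = 18511992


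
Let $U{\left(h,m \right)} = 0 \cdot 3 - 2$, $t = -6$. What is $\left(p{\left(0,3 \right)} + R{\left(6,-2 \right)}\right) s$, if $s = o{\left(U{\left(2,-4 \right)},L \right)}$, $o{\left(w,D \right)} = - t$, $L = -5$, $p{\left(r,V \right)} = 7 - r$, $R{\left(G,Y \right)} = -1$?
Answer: $36$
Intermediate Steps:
$U{\left(h,m \right)} = -2$ ($U{\left(h,m \right)} = 0 - 2 = -2$)
$o{\left(w,D \right)} = 6$ ($o{\left(w,D \right)} = \left(-1\right) \left(-6\right) = 6$)
$s = 6$
$\left(p{\left(0,3 \right)} + R{\left(6,-2 \right)}\right) s = \left(\left(7 - 0\right) - 1\right) 6 = \left(\left(7 + 0\right) - 1\right) 6 = \left(7 - 1\right) 6 = 6 \cdot 6 = 36$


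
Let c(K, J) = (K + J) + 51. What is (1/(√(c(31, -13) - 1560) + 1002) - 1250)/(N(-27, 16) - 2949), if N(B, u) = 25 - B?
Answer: 418955916/970973005 + I*√1491/2912919015 ≈ 0.43148 + 1.3256e-8*I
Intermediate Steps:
c(K, J) = 51 + J + K (c(K, J) = (J + K) + 51 = 51 + J + K)
(1/(√(c(31, -13) - 1560) + 1002) - 1250)/(N(-27, 16) - 2949) = (1/(√((51 - 13 + 31) - 1560) + 1002) - 1250)/((25 - 1*(-27)) - 2949) = (1/(√(69 - 1560) + 1002) - 1250)/((25 + 27) - 2949) = (1/(√(-1491) + 1002) - 1250)/(52 - 2949) = (1/(I*√1491 + 1002) - 1250)/(-2897) = (1/(1002 + I*√1491) - 1250)*(-1/2897) = (-1250 + 1/(1002 + I*√1491))*(-1/2897) = 1250/2897 - 1/(2897*(1002 + I*√1491))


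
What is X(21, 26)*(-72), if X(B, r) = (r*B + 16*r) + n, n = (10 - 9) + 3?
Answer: -69552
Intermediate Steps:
n = 4 (n = 1 + 3 = 4)
X(B, r) = 4 + 16*r + B*r (X(B, r) = (r*B + 16*r) + 4 = (B*r + 16*r) + 4 = (16*r + B*r) + 4 = 4 + 16*r + B*r)
X(21, 26)*(-72) = (4 + 16*26 + 21*26)*(-72) = (4 + 416 + 546)*(-72) = 966*(-72) = -69552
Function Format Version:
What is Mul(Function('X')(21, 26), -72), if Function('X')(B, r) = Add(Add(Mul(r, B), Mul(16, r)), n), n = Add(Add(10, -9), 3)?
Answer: -69552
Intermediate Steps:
n = 4 (n = Add(1, 3) = 4)
Function('X')(B, r) = Add(4, Mul(16, r), Mul(B, r)) (Function('X')(B, r) = Add(Add(Mul(r, B), Mul(16, r)), 4) = Add(Add(Mul(B, r), Mul(16, r)), 4) = Add(Add(Mul(16, r), Mul(B, r)), 4) = Add(4, Mul(16, r), Mul(B, r)))
Mul(Function('X')(21, 26), -72) = Mul(Add(4, Mul(16, 26), Mul(21, 26)), -72) = Mul(Add(4, 416, 546), -72) = Mul(966, -72) = -69552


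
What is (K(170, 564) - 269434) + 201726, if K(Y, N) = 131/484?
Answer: -32770541/484 ≈ -67708.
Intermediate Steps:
K(Y, N) = 131/484 (K(Y, N) = 131*(1/484) = 131/484)
(K(170, 564) - 269434) + 201726 = (131/484 - 269434) + 201726 = -130405925/484 + 201726 = -32770541/484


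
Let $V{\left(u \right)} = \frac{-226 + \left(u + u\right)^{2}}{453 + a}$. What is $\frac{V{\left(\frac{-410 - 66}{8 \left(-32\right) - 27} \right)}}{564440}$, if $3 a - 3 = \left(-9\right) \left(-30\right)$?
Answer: $- \frac{1719381}{2459175672704} \approx -6.9917 \cdot 10^{-7}$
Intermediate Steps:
$a = 91$ ($a = 1 + \frac{\left(-9\right) \left(-30\right)}{3} = 1 + \frac{1}{3} \cdot 270 = 1 + 90 = 91$)
$V{\left(u \right)} = - \frac{113}{272} + \frac{u^{2}}{136}$ ($V{\left(u \right)} = \frac{-226 + \left(u + u\right)^{2}}{453 + 91} = \frac{-226 + \left(2 u\right)^{2}}{544} = \left(-226 + 4 u^{2}\right) \frac{1}{544} = - \frac{113}{272} + \frac{u^{2}}{136}$)
$\frac{V{\left(\frac{-410 - 66}{8 \left(-32\right) - 27} \right)}}{564440} = \frac{- \frac{113}{272} + \frac{\left(\frac{-410 - 66}{8 \left(-32\right) - 27}\right)^{2}}{136}}{564440} = \left(- \frac{113}{272} + \frac{\left(- \frac{476}{-256 - 27}\right)^{2}}{136}\right) \frac{1}{564440} = \left(- \frac{113}{272} + \frac{\left(- \frac{476}{-283}\right)^{2}}{136}\right) \frac{1}{564440} = \left(- \frac{113}{272} + \frac{\left(\left(-476\right) \left(- \frac{1}{283}\right)\right)^{2}}{136}\right) \frac{1}{564440} = \left(- \frac{113}{272} + \frac{\left(\frac{476}{283}\right)^{2}}{136}\right) \frac{1}{564440} = \left(- \frac{113}{272} + \frac{1}{136} \cdot \frac{226576}{80089}\right) \frac{1}{564440} = \left(- \frac{113}{272} + \frac{1666}{80089}\right) \frac{1}{564440} = \left(- \frac{8596905}{21784208}\right) \frac{1}{564440} = - \frac{1719381}{2459175672704}$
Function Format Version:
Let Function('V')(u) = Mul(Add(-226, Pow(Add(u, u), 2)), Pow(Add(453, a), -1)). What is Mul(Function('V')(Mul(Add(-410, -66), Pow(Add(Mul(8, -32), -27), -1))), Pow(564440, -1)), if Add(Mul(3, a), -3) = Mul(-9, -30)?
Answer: Rational(-1719381, 2459175672704) ≈ -6.9917e-7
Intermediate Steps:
a = 91 (a = Add(1, Mul(Rational(1, 3), Mul(-9, -30))) = Add(1, Mul(Rational(1, 3), 270)) = Add(1, 90) = 91)
Function('V')(u) = Add(Rational(-113, 272), Mul(Rational(1, 136), Pow(u, 2))) (Function('V')(u) = Mul(Add(-226, Pow(Add(u, u), 2)), Pow(Add(453, 91), -1)) = Mul(Add(-226, Pow(Mul(2, u), 2)), Pow(544, -1)) = Mul(Add(-226, Mul(4, Pow(u, 2))), Rational(1, 544)) = Add(Rational(-113, 272), Mul(Rational(1, 136), Pow(u, 2))))
Mul(Function('V')(Mul(Add(-410, -66), Pow(Add(Mul(8, -32), -27), -1))), Pow(564440, -1)) = Mul(Add(Rational(-113, 272), Mul(Rational(1, 136), Pow(Mul(Add(-410, -66), Pow(Add(Mul(8, -32), -27), -1)), 2))), Pow(564440, -1)) = Mul(Add(Rational(-113, 272), Mul(Rational(1, 136), Pow(Mul(-476, Pow(Add(-256, -27), -1)), 2))), Rational(1, 564440)) = Mul(Add(Rational(-113, 272), Mul(Rational(1, 136), Pow(Mul(-476, Pow(-283, -1)), 2))), Rational(1, 564440)) = Mul(Add(Rational(-113, 272), Mul(Rational(1, 136), Pow(Mul(-476, Rational(-1, 283)), 2))), Rational(1, 564440)) = Mul(Add(Rational(-113, 272), Mul(Rational(1, 136), Pow(Rational(476, 283), 2))), Rational(1, 564440)) = Mul(Add(Rational(-113, 272), Mul(Rational(1, 136), Rational(226576, 80089))), Rational(1, 564440)) = Mul(Add(Rational(-113, 272), Rational(1666, 80089)), Rational(1, 564440)) = Mul(Rational(-8596905, 21784208), Rational(1, 564440)) = Rational(-1719381, 2459175672704)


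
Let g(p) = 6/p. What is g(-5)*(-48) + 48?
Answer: 528/5 ≈ 105.60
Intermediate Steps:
g(-5)*(-48) + 48 = (6/(-5))*(-48) + 48 = (6*(-⅕))*(-48) + 48 = -6/5*(-48) + 48 = 288/5 + 48 = 528/5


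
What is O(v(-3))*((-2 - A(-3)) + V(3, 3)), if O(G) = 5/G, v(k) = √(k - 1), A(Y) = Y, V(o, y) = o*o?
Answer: -25*I ≈ -25.0*I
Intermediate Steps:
V(o, y) = o²
v(k) = √(-1 + k)
O(v(-3))*((-2 - A(-3)) + V(3, 3)) = (5/(√(-1 - 3)))*((-2 - 1*(-3)) + 3²) = (5/(√(-4)))*((-2 + 3) + 9) = (5/((2*I)))*(1 + 9) = (5*(-I/2))*10 = -5*I/2*10 = -25*I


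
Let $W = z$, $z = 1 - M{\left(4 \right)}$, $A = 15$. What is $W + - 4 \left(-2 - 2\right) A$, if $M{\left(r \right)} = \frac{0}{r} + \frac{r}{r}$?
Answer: $240$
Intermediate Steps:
$M{\left(r \right)} = 1$ ($M{\left(r \right)} = 0 + 1 = 1$)
$z = 0$ ($z = 1 - 1 = 0$)
$W = 0$
$W + - 4 \left(-2 - 2\right) A = 0 + - 4 \left(-2 - 2\right) 15 = 0 + \left(-4\right) \left(-4\right) 15 = 0 + 16 \cdot 15 = 0 + 240 = 240$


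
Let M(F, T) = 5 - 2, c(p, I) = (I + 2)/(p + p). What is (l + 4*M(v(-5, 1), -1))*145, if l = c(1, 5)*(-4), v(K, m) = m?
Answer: -290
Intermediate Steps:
c(p, I) = (2 + I)/(2*p) (c(p, I) = (2 + I)/((2*p)) = (2 + I)*(1/(2*p)) = (2 + I)/(2*p))
M(F, T) = 3
l = -14 (l = ((½)*(2 + 5)/1)*(-4) = ((½)*1*7)*(-4) = (7/2)*(-4) = -14)
(l + 4*M(v(-5, 1), -1))*145 = (-14 + 4*3)*145 = (-14 + 12)*145 = -2*145 = -290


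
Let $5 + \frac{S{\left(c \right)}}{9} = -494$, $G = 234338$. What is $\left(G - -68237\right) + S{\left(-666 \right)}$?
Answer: $298084$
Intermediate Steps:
$S{\left(c \right)} = -4491$ ($S{\left(c \right)} = -45 + 9 \left(-494\right) = -45 - 4446 = -4491$)
$\left(G - -68237\right) + S{\left(-666 \right)} = \left(234338 - -68237\right) - 4491 = \left(234338 + 68237\right) - 4491 = 302575 - 4491 = 298084$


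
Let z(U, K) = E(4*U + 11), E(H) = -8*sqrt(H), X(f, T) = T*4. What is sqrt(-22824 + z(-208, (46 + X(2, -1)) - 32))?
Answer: 2*sqrt(-5706 - 2*I*sqrt(821)) ≈ 0.75863 - 151.08*I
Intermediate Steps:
X(f, T) = 4*T
z(U, K) = -8*sqrt(11 + 4*U) (z(U, K) = -8*sqrt(4*U + 11) = -8*sqrt(11 + 4*U))
sqrt(-22824 + z(-208, (46 + X(2, -1)) - 32)) = sqrt(-22824 - 8*sqrt(11 + 4*(-208))) = sqrt(-22824 - 8*sqrt(11 - 832)) = sqrt(-22824 - 8*I*sqrt(821))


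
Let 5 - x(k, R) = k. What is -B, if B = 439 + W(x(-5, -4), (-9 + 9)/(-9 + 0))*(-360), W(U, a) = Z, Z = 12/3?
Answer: 1001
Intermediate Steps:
Z = 4 (Z = 12*(⅓) = 4)
x(k, R) = 5 - k
W(U, a) = 4
B = -1001 (B = 439 + 4*(-360) = 439 - 1440 = -1001)
-B = -1*(-1001) = 1001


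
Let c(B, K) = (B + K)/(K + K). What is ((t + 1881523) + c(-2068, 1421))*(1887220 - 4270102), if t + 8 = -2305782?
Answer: 1436600789501301/1421 ≈ 1.0110e+12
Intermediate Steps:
t = -2305790 (t = -8 - 2305782 = -2305790)
c(B, K) = (B + K)/(2*K) (c(B, K) = (B + K)/((2*K)) = (B + K)*(1/(2*K)) = (B + K)/(2*K))
((t + 1881523) + c(-2068, 1421))*(1887220 - 4270102) = ((-2305790 + 1881523) + (½)*(-2068 + 1421)/1421)*(1887220 - 4270102) = (-424267 + (½)*(1/1421)*(-647))*(-2382882) = (-424267 - 647/2842)*(-2382882) = -1205767461/2842*(-2382882) = 1436600789501301/1421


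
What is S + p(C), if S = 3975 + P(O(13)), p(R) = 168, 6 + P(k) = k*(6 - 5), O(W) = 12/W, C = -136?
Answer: 53793/13 ≈ 4137.9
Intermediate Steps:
P(k) = -6 + k (P(k) = -6 + k*(6 - 5) = -6 + k*1 = -6 + k)
S = 51609/13 (S = 3975 + (-6 + 12/13) = 3975 - 66/13 = 51609/13 ≈ 3969.9)
S + p(C) = 51609/13 + 168 = 53793/13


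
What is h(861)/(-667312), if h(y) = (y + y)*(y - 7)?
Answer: -367647/166828 ≈ -2.2038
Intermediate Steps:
h(y) = 2*y*(-7 + y) (h(y) = (2*y)*(-7 + y) = 2*y*(-7 + y))
h(861)/(-667312) = (2*861*(-7 + 861))/(-667312) = (2*861*854)*(-1/667312) = 1470588*(-1/667312) = -367647/166828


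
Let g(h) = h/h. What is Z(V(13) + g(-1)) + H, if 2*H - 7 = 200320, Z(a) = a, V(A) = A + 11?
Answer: 200377/2 ≈ 1.0019e+5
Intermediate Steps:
V(A) = 11 + A
g(h) = 1
H = 200327/2 (H = 7/2 + (1/2)*200320 = 7/2 + 100160 = 200327/2 ≈ 1.0016e+5)
Z(V(13) + g(-1)) + H = ((11 + 13) + 1) + 200327/2 = (24 + 1) + 200327/2 = 25 + 200327/2 = 200377/2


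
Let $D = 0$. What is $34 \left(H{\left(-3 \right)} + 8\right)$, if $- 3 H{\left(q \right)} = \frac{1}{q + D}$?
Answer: $\frac{2482}{9} \approx 275.78$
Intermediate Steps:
$H{\left(q \right)} = - \frac{1}{3 q}$ ($H{\left(q \right)} = - \frac{1}{3 \left(q + 0\right)} = - \frac{1}{3 q}$)
$34 \left(H{\left(-3 \right)} + 8\right) = 34 \left(- \frac{1}{3 \left(-3\right)} + 8\right) = 34 \left(\left(- \frac{1}{3}\right) \left(- \frac{1}{3}\right) + 8\right) = 34 \left(\frac{1}{9} + 8\right) = 34 \cdot \frac{73}{9} = \frac{2482}{9}$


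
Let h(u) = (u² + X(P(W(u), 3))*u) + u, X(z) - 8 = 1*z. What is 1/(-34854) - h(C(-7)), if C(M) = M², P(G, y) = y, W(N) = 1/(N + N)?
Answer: -104178607/34854 ≈ -2989.0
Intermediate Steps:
W(N) = 1/(2*N)
X(z) = 8 + z (X(z) = 8 + 1*z = 8 + z)
h(u) = u² + 12*u (h(u) = (u² + (8 + 3)*u) + u = (u² + 11*u) + u = u² + 12*u)
1/(-34854) - h(C(-7)) = 1/(-34854) - (-7)²*(12 + (-7)²) = -1/34854 - 49*(12 + 49) = -1/34854 - 49*61 = -1/34854 - 1*2989 = -1/34854 - 2989 = -104178607/34854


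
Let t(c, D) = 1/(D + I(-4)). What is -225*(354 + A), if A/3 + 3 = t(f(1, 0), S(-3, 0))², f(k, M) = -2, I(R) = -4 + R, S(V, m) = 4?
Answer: -1242675/16 ≈ -77667.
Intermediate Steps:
t(c, D) = 1/(-8 + D) (t(c, D) = 1/(D + (-4 - 4)) = 1/(D - 8) = 1/(-8 + D))
A = -141/16 (A = -9 + 3*(1/(-8 + 4))² = -9 + 3*(1/(-4))² = -9 + 3*(-¼)² = -9 + 3*(1/16) = -9 + 3/16 = -141/16 ≈ -8.8125)
-225*(354 + A) = -225*(354 - 141/16) = -225*5523/16 = -1242675/16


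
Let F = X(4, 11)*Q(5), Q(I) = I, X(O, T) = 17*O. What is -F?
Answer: -340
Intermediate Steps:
F = 340 (F = (17*4)*5 = 68*5 = 340)
-F = -1*340 = -340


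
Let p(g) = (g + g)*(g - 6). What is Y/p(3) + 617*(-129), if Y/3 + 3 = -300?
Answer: -159085/2 ≈ -79543.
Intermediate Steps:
Y = -909 (Y = -9 + 3*(-300) = -9 - 900 = -909)
p(g) = 2*g*(-6 + g) (p(g) = (2*g)*(-6 + g) = 2*g*(-6 + g))
Y/p(3) + 617*(-129) = -909*1/(6*(-6 + 3)) + 617*(-129) = -909/(2*3*(-3)) - 79593 = -909/(-18) - 79593 = -909*(-1/18) - 79593 = 101/2 - 79593 = -159085/2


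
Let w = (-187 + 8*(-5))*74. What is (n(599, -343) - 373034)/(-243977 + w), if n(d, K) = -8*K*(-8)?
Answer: 131662/86925 ≈ 1.5147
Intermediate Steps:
n(d, K) = 64*K
w = -16798 (w = (-187 - 40)*74 = -227*74 = -16798)
(n(599, -343) - 373034)/(-243977 + w) = (64*(-343) - 373034)/(-243977 - 16798) = (-21952 - 373034)/(-260775) = -394986*(-1/260775) = 131662/86925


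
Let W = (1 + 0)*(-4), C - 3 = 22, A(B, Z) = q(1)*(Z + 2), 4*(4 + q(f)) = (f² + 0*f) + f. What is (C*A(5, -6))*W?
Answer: -1400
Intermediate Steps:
q(f) = -4 + f/4 + f²/4 (q(f) = -4 + ((f² + 0*f) + f)/4 = -4 + ((f² + 0) + f)/4 = -4 + (f² + f)/4 = -4 + (f + f²)/4 = -4 + (f/4 + f²/4) = -4 + f/4 + f²/4)
A(B, Z) = -7 - 7*Z/2 (A(B, Z) = (-4 + (¼)*1 + (¼)*1²)*(Z + 2) = (-4 + ¼ + (¼)*1)*(2 + Z) = (-4 + ¼ + ¼)*(2 + Z) = -7*(2 + Z)/2 = -7 - 7*Z/2)
C = 25 (C = 3 + 22 = 25)
W = -4 (W = 1*(-4) = -4)
(C*A(5, -6))*W = (25*(-7 - 7/2*(-6)))*(-4) = (25*(-7 + 21))*(-4) = (25*14)*(-4) = 350*(-4) = -1400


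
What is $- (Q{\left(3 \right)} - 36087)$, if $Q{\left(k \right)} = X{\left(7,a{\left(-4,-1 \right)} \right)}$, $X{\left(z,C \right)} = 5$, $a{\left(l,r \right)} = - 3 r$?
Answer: $36082$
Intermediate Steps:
$Q{\left(k \right)} = 5$
$- (Q{\left(3 \right)} - 36087) = - (5 - 36087) = \left(-1\right) \left(-36082\right) = 36082$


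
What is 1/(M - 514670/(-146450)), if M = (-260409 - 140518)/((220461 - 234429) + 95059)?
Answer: -1187577695/1698065418 ≈ -0.69937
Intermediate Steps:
M = -400927/81091 (M = -400927/(-13968 + 95059) = -400927/81091 ≈ -4.9442)
1/(M - 514670/(-146450)) = 1/(-400927/81091 - 514670/(-146450)) = 1/(-400927/81091 - 514670*(-1/146450)) = 1/(-400927/81091 + 51467/14645) = 1/(-1698065418/1187577695) = -1187577695/1698065418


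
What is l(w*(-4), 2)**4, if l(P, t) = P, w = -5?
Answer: 160000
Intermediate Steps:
l(w*(-4), 2)**4 = (-5*(-4))**4 = 20**4 = 160000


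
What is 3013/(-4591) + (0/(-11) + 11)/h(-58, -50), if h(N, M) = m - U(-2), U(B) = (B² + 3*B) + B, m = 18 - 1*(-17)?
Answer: -67006/179049 ≈ -0.37423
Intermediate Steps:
m = 35 (m = 18 + 17 = 35)
U(B) = B² + 4*B
h(N, M) = 39 (h(N, M) = 35 - (-2)*(4 - 2) = 35 - (-2)*2 = 35 - 1*(-4) = 35 + 4 = 39)
3013/(-4591) + (0/(-11) + 11)/h(-58, -50) = 3013/(-4591) + (0/(-11) + 11)/39 = 3013*(-1/4591) + (-1/11*0 + 11)*(1/39) = -3013/4591 + (0 + 11)*(1/39) = -3013/4591 + 11*(1/39) = -3013/4591 + 11/39 = -67006/179049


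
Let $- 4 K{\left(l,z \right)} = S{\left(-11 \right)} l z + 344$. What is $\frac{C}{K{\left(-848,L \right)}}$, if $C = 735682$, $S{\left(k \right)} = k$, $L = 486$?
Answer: $- \frac{367841}{566719} \approx -0.64907$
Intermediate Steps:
$K{\left(l,z \right)} = -86 + \frac{11 l z}{4}$ ($K{\left(l,z \right)} = - \frac{- 11 l z + 344}{4} = - \frac{344 - 11 l z}{4} = -86 + \frac{11 l z}{4}$)
$\frac{C}{K{\left(-848,L \right)}} = \frac{735682}{-86 + \frac{11}{4} \left(-848\right) 486} = \frac{735682}{-86 - 1133352} = \frac{735682}{-1133438} = 735682 \left(- \frac{1}{1133438}\right) = - \frac{367841}{566719}$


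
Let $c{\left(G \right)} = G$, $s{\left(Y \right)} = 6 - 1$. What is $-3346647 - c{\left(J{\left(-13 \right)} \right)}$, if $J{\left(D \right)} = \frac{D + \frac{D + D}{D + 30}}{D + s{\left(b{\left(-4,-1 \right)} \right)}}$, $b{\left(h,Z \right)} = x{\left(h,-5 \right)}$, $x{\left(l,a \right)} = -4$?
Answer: $- \frac{455144239}{136} \approx -3.3466 \cdot 10^{6}$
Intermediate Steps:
$b{\left(h,Z \right)} = -4$
$s{\left(Y \right)} = 5$ ($s{\left(Y \right)} = 6 - 1 = 5$)
$J{\left(D \right)} = \frac{D + \frac{2 D}{30 + D}}{5 + D}$ ($J{\left(D \right)} = \frac{D + \frac{D + D}{D + 30}}{D + 5} = \frac{D + \frac{2 D}{30 + D}}{5 + D}$)
$-3346647 - c{\left(J{\left(-13 \right)} \right)} = -3346647 - - \frac{13 \left(32 - 13\right)}{150 + \left(-13\right)^{2} + 35 \left(-13\right)} = -3346647 - \left(-13\right) \frac{1}{150 + 169 - 455} \cdot 19 = -3346647 - \left(-13\right) \frac{1}{-136} \cdot 19 = -3346647 - \left(-13\right) \left(- \frac{1}{136}\right) 19 = -3346647 - \frac{247}{136} = - \frac{455144239}{136}$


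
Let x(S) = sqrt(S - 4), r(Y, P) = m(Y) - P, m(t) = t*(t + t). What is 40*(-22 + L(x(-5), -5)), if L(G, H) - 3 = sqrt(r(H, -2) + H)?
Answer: -760 + 40*sqrt(47) ≈ -485.77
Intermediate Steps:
m(t) = 2*t**2 (m(t) = t*(2*t) = 2*t**2)
r(Y, P) = -P + 2*Y**2 (r(Y, P) = 2*Y**2 - P = -P + 2*Y**2)
x(S) = sqrt(-4 + S)
L(G, H) = 3 + sqrt(2 + H + 2*H**2) (L(G, H) = 3 + sqrt((-1*(-2) + 2*H**2) + H) = 3 + sqrt((2 + 2*H**2) + H) = 3 + sqrt(2 + H + 2*H**2))
40*(-22 + L(x(-5), -5)) = 40*(-22 + (3 + sqrt(2 - 5 + 2*(-5)**2))) = 40*(-22 + (3 + sqrt(2 - 5 + 2*25))) = 40*(-22 + (3 + sqrt(2 - 5 + 50))) = 40*(-22 + (3 + sqrt(47))) = 40*(-19 + sqrt(47)) = -760 + 40*sqrt(47)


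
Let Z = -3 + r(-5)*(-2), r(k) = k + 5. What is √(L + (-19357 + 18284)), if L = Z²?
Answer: 2*I*√266 ≈ 32.619*I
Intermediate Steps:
r(k) = 5 + k
Z = -3 (Z = -3 + (5 - 5)*(-2) = -3 + 0*(-2) = -3 + 0 = -3)
L = 9 (L = (-3)² = 9)
√(L + (-19357 + 18284)) = √(9 + (-19357 + 18284)) = √(9 - 1073) = √(-1064) = 2*I*√266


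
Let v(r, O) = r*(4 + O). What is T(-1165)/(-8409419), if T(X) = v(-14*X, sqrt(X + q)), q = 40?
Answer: -65240/8409419 - 244650*I*sqrt(5)/8409419 ≈ -0.007758 - 0.065053*I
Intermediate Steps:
T(X) = -14*X*(4 + sqrt(40 + X)) (T(X) = (-14*X)*(4 + sqrt(X + 40)) = (-14*X)*(4 + sqrt(40 + X)) = -14*X*(4 + sqrt(40 + X)))
T(-1165)/(-8409419) = -14*(-1165)*(4 + sqrt(40 - 1165))/(-8409419) = -14*(-1165)*(4 + sqrt(-1125))*(-1/8409419) = -14*(-1165)*(4 + 15*I*sqrt(5))*(-1/8409419) = (65240 + 244650*I*sqrt(5))*(-1/8409419) = -65240/8409419 - 244650*I*sqrt(5)/8409419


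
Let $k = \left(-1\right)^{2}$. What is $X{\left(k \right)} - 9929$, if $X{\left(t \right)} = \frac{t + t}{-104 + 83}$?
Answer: $- \frac{208511}{21} \approx -9929.1$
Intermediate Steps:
$k = 1$
$X{\left(t \right)} = - \frac{2 t}{21}$ ($X{\left(t \right)} = \frac{2 t}{-21} = 2 t \left(- \frac{1}{21}\right) = - \frac{2 t}{21}$)
$X{\left(k \right)} - 9929 = \left(- \frac{2}{21}\right) 1 - 9929 = - \frac{2}{21} - 9929 = - \frac{208511}{21}$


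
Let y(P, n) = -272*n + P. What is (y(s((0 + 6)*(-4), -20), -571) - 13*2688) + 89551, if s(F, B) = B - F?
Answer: 209923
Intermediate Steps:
y(P, n) = P - 272*n
(y(s((0 + 6)*(-4), -20), -571) - 13*2688) + 89551 = (((-20 - (0 + 6)*(-4)) - 272*(-571)) - 13*2688) + 89551 = (((-20 - 6*(-4)) + 155312) - 34944) + 89551 = (((-20 - 1*(-24)) + 155312) - 34944) + 89551 = (((-20 + 24) + 155312) - 34944) + 89551 = ((4 + 155312) - 34944) + 89551 = (155316 - 34944) + 89551 = 120372 + 89551 = 209923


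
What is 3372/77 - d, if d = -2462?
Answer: 192946/77 ≈ 2505.8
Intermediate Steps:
3372/77 - d = 3372/77 - 1*(-2462) = 3372*(1/77) + 2462 = 3372/77 + 2462 = 192946/77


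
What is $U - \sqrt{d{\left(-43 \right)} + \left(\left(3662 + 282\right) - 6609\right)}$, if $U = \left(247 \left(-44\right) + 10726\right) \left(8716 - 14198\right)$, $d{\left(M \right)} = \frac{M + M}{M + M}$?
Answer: $778444 - 6 i \sqrt{74} \approx 7.7844 \cdot 10^{5} - 51.614 i$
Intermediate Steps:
$d{\left(M \right)} = 1$ ($d{\left(M \right)} = \frac{2 M}{2 M} = 2 M \frac{1}{2 M} = 1$)
$U = 778444$ ($U = \left(-10868 + 10726\right) \left(-5482\right) = \left(-142\right) \left(-5482\right) = 778444$)
$U - \sqrt{d{\left(-43 \right)} + \left(\left(3662 + 282\right) - 6609\right)} = 778444 - \sqrt{1 + \left(\left(3662 + 282\right) - 6609\right)} = 778444 - \sqrt{1 + \left(3944 - 6609\right)} = 778444 - \sqrt{1 - 2665} = 778444 - \sqrt{-2664} = 778444 - 6 i \sqrt{74}$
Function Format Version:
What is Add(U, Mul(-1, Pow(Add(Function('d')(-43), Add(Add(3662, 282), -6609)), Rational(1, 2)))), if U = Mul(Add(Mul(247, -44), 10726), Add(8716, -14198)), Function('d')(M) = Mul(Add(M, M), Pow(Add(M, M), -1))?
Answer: Add(778444, Mul(-6, I, Pow(74, Rational(1, 2)))) ≈ Add(7.7844e+5, Mul(-51.614, I))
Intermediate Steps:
Function('d')(M) = 1 (Function('d')(M) = Mul(Mul(2, M), Pow(Mul(2, M), -1)) = Mul(Mul(2, M), Mul(Rational(1, 2), Pow(M, -1))) = 1)
U = 778444 (U = Mul(Add(-10868, 10726), -5482) = Mul(-142, -5482) = 778444)
Add(U, Mul(-1, Pow(Add(Function('d')(-43), Add(Add(3662, 282), -6609)), Rational(1, 2)))) = Add(778444, Mul(-1, Pow(Add(1, Add(Add(3662, 282), -6609)), Rational(1, 2)))) = Add(778444, Mul(-1, Pow(Add(1, Add(3944, -6609)), Rational(1, 2)))) = Add(778444, Mul(-1, Pow(Add(1, -2665), Rational(1, 2)))) = Add(778444, Mul(-1, Pow(-2664, Rational(1, 2)))) = Add(778444, Mul(-1, Mul(6, I, Pow(74, Rational(1, 2))))) = Add(778444, Mul(-6, I, Pow(74, Rational(1, 2))))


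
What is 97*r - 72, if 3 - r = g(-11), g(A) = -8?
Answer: 995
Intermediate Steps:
r = 11 (r = 3 - 1*(-8) = 3 + 8 = 11)
97*r - 72 = 97*11 - 72 = 1067 - 72 = 995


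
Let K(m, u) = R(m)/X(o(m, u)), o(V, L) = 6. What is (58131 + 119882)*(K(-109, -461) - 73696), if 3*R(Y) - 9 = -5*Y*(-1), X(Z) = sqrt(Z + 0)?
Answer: -13118846048 - 47707484*sqrt(6)/9 ≈ -1.3132e+10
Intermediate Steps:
X(Z) = sqrt(Z)
R(Y) = 3 + 5*Y/3 (R(Y) = 3 + (-5*Y*(-1))/3 = 3 + (5*Y)/3 = 3 + 5*Y/3)
K(m, u) = sqrt(6)*(3 + 5*m/3)/6 (K(m, u) = (3 + 5*m/3)/(sqrt(6)) = (3 + 5*m/3)*(sqrt(6)/6) = sqrt(6)*(3 + 5*m/3)/6)
(58131 + 119882)*(K(-109, -461) - 73696) = (58131 + 119882)*(sqrt(6)*(9 + 5*(-109))/18 - 73696) = 178013*(sqrt(6)*(9 - 545)/18 - 73696) = 178013*((1/18)*sqrt(6)*(-536) - 73696) = 178013*(-268*sqrt(6)/9 - 73696) = 178013*(-73696 - 268*sqrt(6)/9) = -13118846048 - 47707484*sqrt(6)/9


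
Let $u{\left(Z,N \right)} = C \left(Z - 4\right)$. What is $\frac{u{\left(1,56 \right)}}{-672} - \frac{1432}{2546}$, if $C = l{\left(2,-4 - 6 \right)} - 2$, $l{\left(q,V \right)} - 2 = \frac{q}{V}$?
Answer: $- \frac{803193}{1425760} \approx -0.56334$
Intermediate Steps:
$l{\left(q,V \right)} = 2 + \frac{q}{V}$
$C = - \frac{1}{5}$ ($C = \left(2 + \frac{2}{-4 - 6}\right) - 2 = \left(2 + \frac{2}{-10}\right) - 2 = \left(2 + 2 \left(- \frac{1}{10}\right)\right) - 2 = \left(2 - \frac{1}{5}\right) - 2 = \frac{9}{5} - 2 = - \frac{1}{5} \approx -0.2$)
$u{\left(Z,N \right)} = \frac{4}{5} - \frac{Z}{5}$ ($u{\left(Z,N \right)} = - \frac{Z - 4}{5} = - \frac{-4 + Z}{5} = \frac{4}{5} - \frac{Z}{5}$)
$\frac{u{\left(1,56 \right)}}{-672} - \frac{1432}{2546} = \frac{\frac{4}{5} - \frac{1}{5}}{-672} - \frac{1432}{2546} = \left(\frac{4}{5} - \frac{1}{5}\right) \left(- \frac{1}{672}\right) - \frac{716}{1273} = \frac{3}{5} \left(- \frac{1}{672}\right) - \frac{716}{1273} = - \frac{1}{1120} - \frac{716}{1273} = - \frac{803193}{1425760}$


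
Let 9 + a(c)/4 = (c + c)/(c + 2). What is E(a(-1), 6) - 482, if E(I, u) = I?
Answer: -526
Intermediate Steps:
a(c) = -36 + 8*c/(2 + c) (a(c) = -36 + 4*((c + c)/(c + 2)) = -36 + 4*((2*c)/(2 + c)) = -36 + 4*(2*c/(2 + c)) = -36 + 8*c/(2 + c))
E(a(-1), 6) - 482 = 4*(-18 - 7*(-1))/(2 - 1) - 482 = 4*(-18 + 7)/1 - 482 = 4*1*(-11) - 482 = -44 - 482 = -526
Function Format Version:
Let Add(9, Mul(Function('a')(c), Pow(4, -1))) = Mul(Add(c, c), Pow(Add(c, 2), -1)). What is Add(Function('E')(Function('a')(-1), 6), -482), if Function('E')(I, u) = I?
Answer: -526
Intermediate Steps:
Function('a')(c) = Add(-36, Mul(8, c, Pow(Add(2, c), -1))) (Function('a')(c) = Add(-36, Mul(4, Mul(Add(c, c), Pow(Add(c, 2), -1)))) = Add(-36, Mul(4, Mul(Mul(2, c), Pow(Add(2, c), -1)))) = Add(-36, Mul(4, Mul(2, c, Pow(Add(2, c), -1)))) = Add(-36, Mul(8, c, Pow(Add(2, c), -1))))
Add(Function('E')(Function('a')(-1), 6), -482) = Add(Mul(4, Pow(Add(2, -1), -1), Add(-18, Mul(-7, -1))), -482) = Add(Mul(4, Pow(1, -1), Add(-18, 7)), -482) = Add(Mul(4, 1, -11), -482) = Add(-44, -482) = -526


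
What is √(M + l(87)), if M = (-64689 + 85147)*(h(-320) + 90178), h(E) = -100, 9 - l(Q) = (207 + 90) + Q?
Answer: 3*√204757261 ≈ 42928.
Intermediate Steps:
l(Q) = -288 - Q (l(Q) = 9 - ((207 + 90) + Q) = 9 - (297 + Q) = 9 + (-297 - Q) = -288 - Q)
M = 1842815724 (M = (-64689 + 85147)*(-100 + 90178) = 20458*90078 = 1842815724)
√(M + l(87)) = √(1842815724 + (-288 - 1*87)) = √(1842815724 + (-288 - 87)) = √(1842815724 - 375) = √1842815349 = 3*√204757261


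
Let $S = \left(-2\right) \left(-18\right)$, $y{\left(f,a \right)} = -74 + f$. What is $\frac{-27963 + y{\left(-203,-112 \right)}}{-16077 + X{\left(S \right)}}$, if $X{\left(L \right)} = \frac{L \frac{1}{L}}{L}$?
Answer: $\frac{1016640}{578771} \approx 1.7565$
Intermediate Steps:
$S = 36$
$X{\left(L \right)} = \frac{1}{L}$ ($X{\left(L \right)} = 1 \frac{1}{L} = \frac{1}{L}$)
$\frac{-27963 + y{\left(-203,-112 \right)}}{-16077 + X{\left(S \right)}} = \frac{-27963 - 277}{-16077 + \frac{1}{36}} = - \frac{28240}{- \frac{578771}{36}} = \left(-28240\right) \left(- \frac{36}{578771}\right) = \frac{1016640}{578771}$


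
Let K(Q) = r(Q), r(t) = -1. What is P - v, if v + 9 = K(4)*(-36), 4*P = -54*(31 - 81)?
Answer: 648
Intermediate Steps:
P = 675 (P = (-54*(31 - 81))/4 = (-54*(-50))/4 = (1/4)*2700 = 675)
K(Q) = -1
v = 27 (v = -9 - 1*(-36) = -9 + 36 = 27)
P - v = 675 - 1*27 = 675 - 27 = 648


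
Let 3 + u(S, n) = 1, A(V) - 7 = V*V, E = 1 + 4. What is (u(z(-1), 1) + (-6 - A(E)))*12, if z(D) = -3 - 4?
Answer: -480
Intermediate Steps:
E = 5
z(D) = -7
A(V) = 7 + V**2 (A(V) = 7 + V*V = 7 + V**2)
u(S, n) = -2 (u(S, n) = -3 + 1 = -2)
(u(z(-1), 1) + (-6 - A(E)))*12 = (-2 + (-6 - (7 + 5**2)))*12 = (-2 + (-6 - (7 + 25)))*12 = (-2 + (-6 - 1*32))*12 = (-2 + (-6 - 32))*12 = (-2 - 38)*12 = -40*12 = -480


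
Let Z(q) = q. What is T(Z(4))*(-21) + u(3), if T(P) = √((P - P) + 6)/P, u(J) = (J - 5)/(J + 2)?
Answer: -⅖ - 21*√6/4 ≈ -13.260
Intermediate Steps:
u(J) = (-5 + J)/(2 + J)
T(P) = √6/P (T(P) = √(0 + 6)/P = √6/P)
T(Z(4))*(-21) + u(3) = (√6/4)*(-21) + (-5 + 3)/(2 + 3) = (√6*(¼))*(-21) - 2/5 = (√6/4)*(-21) + (⅕)*(-2) = -21*√6/4 - ⅖ = -⅖ - 21*√6/4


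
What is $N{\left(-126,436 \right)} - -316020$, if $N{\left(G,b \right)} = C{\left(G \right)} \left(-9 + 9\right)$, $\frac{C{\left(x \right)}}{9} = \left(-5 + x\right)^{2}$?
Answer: $316020$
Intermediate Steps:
$C{\left(x \right)} = 9 \left(-5 + x\right)^{2}$
$N{\left(G,b \right)} = 0$ ($N{\left(G,b \right)} = 9 \left(-5 + G\right)^{2} \left(-9 + 9\right) = 9 \left(-5 + G\right)^{2} \cdot 0 = 0$)
$N{\left(-126,436 \right)} - -316020 = 0 - -316020 = 0 + 316020 = 316020$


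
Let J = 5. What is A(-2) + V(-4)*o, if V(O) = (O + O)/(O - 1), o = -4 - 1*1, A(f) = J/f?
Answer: -21/2 ≈ -10.500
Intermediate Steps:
A(f) = 5/f
o = -5 (o = -4 - 1 = -5)
V(O) = 2*O/(-1 + O) (V(O) = (2*O)/(-1 + O) = 2*O/(-1 + O))
A(-2) + V(-4)*o = 5/(-2) + (2*(-4)/(-1 - 4))*(-5) = 5*(-½) + (2*(-4)/(-5))*(-5) = -5/2 + (2*(-4)*(-⅕))*(-5) = -5/2 + (8/5)*(-5) = -5/2 - 8 = -21/2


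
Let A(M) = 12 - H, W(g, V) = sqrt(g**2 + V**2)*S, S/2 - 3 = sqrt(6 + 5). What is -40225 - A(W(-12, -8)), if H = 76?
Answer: -40161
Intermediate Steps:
S = 6 + 2*sqrt(11) (S = 6 + 2*sqrt(6 + 5) = 6 + 2*sqrt(11) ≈ 12.633)
W(g, V) = sqrt(V**2 + g**2)*(6 + 2*sqrt(11)) (W(g, V) = sqrt(g**2 + V**2)*(6 + 2*sqrt(11)) = sqrt(V**2 + g**2)*(6 + 2*sqrt(11)))
A(M) = -64 (A(M) = 12 - 1*76 = 12 - 76 = -64)
-40225 - A(W(-12, -8)) = -40225 - 1*(-64) = -40225 + 64 = -40161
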